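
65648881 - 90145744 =  -  24496863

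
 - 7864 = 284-8148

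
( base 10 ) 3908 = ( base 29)4IM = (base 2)111101000100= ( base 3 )12100202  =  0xF44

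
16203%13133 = 3070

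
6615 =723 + 5892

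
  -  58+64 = 6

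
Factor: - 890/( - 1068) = 5/6 = 2^( - 1 )*3^(-1 )*5^1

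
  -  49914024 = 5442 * (-9172)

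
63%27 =9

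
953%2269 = 953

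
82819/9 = 82819/9 = 9202.11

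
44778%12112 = 8442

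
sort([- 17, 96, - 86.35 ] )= [ - 86.35, - 17, 96 ] 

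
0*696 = 0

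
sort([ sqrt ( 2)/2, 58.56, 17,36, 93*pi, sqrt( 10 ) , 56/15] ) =[sqrt( 2)/2 , sqrt( 10 ),56/15, 17, 36, 58.56,93*pi] 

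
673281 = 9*74809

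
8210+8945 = 17155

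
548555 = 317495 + 231060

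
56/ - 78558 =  - 28/39279 = - 0.00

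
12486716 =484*25799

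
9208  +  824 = 10032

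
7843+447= 8290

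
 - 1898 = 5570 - 7468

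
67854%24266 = 19322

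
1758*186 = 326988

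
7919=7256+663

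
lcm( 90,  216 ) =1080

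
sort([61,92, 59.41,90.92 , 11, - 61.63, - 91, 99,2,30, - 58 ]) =[ - 91,-61.63, - 58,2,11,30,59.41,61,90.92,92,99 ] 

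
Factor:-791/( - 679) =113/97 = 97^( - 1 ) * 113^1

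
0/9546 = 0 = 0.00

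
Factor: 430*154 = 66220 = 2^2*5^1*7^1*11^1*43^1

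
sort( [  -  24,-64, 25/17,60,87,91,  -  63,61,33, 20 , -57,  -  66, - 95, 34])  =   [ - 95, - 66,-64, - 63, - 57, - 24,25/17,20, 33, 34,60, 61,87 , 91 ] 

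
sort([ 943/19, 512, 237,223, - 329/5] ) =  [ - 329/5,943/19, 223,237, 512]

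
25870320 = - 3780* ( - 6844 ) 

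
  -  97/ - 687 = 97/687= 0.14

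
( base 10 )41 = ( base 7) 56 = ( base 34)17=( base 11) 38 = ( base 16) 29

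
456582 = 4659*98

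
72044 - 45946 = 26098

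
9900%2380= 380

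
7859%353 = 93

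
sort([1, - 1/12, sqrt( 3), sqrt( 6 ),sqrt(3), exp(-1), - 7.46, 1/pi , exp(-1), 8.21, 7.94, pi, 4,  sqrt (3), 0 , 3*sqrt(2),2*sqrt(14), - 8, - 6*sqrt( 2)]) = [ - 6*sqrt( 2), - 8, - 7.46, - 1/12,0,  1/pi,exp( - 1), exp( - 1),1, sqrt( 3), sqrt( 3) , sqrt(3), sqrt( 6), pi,4, 3*sqrt( 2), 2*sqrt(14 ),  7.94 , 8.21]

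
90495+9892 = 100387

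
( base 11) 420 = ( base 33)fb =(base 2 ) 111111010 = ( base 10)506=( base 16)1fa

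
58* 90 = 5220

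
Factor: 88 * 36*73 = 231264=2^5*3^2 * 11^1*73^1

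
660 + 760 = 1420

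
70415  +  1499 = 71914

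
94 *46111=4334434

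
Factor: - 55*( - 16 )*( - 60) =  - 52800 = - 2^6*3^1*5^2*11^1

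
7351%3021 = 1309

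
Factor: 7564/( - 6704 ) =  -1891/1676= -2^ ( -2)*31^1*61^1 * 419^( - 1) 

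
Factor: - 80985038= - 2^1*109^1*371491^1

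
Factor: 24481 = 24481^1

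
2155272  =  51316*42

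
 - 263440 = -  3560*74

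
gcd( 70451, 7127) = 1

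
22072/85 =259  +  57/85 = 259.67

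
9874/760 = 4937/380 = 12.99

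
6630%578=272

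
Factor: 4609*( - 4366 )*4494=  - 2^2*3^1*7^1*11^1*37^1*59^1*107^1*419^1  =  -  90432285636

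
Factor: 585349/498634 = 2^ ( -1)*103^1*5683^1*249317^( - 1) 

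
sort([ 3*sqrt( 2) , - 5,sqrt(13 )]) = [ - 5, sqrt(13 ),3*sqrt(2) ] 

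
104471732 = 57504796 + 46966936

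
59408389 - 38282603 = 21125786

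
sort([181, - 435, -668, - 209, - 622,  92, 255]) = [ - 668,  -  622,- 435, - 209, 92,  181,  255] 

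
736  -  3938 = -3202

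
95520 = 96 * 995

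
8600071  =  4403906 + 4196165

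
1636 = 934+702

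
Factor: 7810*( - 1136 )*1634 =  - 14497109440 = - 2^6*5^1*11^1 * 19^1 * 43^1 * 71^2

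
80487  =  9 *8943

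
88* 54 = 4752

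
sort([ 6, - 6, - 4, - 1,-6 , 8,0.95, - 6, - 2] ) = [ - 6, - 6, - 6  , - 4,-2, - 1,0.95, 6,8]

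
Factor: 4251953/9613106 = 2^( - 1 )*19^1*41^ ( - 1)*1987^( - 1)*3793^1 = 72067/162934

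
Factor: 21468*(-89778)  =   - 2^3*3^2*13^1*1151^1*1789^1 = -  1927354104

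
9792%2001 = 1788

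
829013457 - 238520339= 590493118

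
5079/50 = 5079/50=101.58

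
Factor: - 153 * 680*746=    - 2^4*3^2 * 5^1 * 17^2* 373^1= - 77613840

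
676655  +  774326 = 1450981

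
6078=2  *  3039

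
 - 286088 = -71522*4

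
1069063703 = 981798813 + 87264890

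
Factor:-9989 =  - 7^1*1427^1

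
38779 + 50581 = 89360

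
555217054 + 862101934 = 1417318988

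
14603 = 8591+6012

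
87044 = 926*94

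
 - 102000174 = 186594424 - 288594598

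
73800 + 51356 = 125156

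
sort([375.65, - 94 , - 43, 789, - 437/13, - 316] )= [-316, - 94, - 43, - 437/13,375.65, 789 ] 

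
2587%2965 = 2587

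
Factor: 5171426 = 2^1*13^1 * 198901^1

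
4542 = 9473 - 4931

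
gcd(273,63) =21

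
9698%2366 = 234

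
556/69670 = 278/34835 = 0.01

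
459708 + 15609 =475317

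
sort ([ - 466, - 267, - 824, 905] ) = [ - 824, - 466, - 267, 905]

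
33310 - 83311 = - 50001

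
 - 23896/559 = -23896/559=- 42.75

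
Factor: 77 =7^1*11^1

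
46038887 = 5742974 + 40295913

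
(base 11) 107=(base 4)2000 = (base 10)128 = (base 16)80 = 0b10000000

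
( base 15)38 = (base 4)311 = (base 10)53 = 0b110101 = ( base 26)21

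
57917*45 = 2606265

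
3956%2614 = 1342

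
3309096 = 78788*42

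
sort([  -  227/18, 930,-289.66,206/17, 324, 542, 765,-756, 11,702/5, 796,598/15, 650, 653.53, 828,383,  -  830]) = [-830, - 756  , - 289.66, - 227/18,11, 206/17,  598/15, 702/5,324,383,542, 650, 653.53,765,  796, 828, 930]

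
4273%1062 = 25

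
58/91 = 58/91  =  0.64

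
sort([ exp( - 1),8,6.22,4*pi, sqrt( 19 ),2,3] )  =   [ exp(-1) , 2,3,sqrt( 19),6.22, 8, 4 *pi ]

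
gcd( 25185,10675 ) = 5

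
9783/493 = 19 + 416/493 = 19.84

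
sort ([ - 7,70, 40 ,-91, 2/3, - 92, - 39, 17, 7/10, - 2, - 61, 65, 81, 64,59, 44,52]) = [ - 92, - 91, - 61, - 39,-7, - 2,2/3, 7/10,17, 40,44, 52, 59, 64, 65, 70,81 ] 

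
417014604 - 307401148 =109613456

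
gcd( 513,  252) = 9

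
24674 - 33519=  -  8845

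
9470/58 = 163+8/29 = 163.28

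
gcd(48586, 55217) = 1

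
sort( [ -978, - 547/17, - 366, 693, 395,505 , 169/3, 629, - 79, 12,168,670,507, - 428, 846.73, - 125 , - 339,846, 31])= [-978,  -  428 , - 366, - 339, - 125,  -  79,-547/17,12, 31,169/3 , 168,  395,505 , 507, 629, 670, 693, 846 , 846.73]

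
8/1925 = 8/1925 = 0.00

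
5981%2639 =703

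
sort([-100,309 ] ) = [  -  100 , 309]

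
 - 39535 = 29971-69506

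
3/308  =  3/308 = 0.01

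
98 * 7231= 708638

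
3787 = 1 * 3787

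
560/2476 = 140/619 = 0.23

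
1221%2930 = 1221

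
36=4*9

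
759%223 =90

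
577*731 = 421787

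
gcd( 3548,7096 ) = 3548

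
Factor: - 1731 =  - 3^1 *577^1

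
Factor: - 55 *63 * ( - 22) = 2^1*3^2 *5^1*7^1*11^2 = 76230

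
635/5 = 127  =  127.00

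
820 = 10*82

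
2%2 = 0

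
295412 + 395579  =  690991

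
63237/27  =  21079/9=2342.11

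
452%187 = 78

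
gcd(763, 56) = 7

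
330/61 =330/61 = 5.41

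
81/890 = 81/890  =  0.09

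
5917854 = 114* 51911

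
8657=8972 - 315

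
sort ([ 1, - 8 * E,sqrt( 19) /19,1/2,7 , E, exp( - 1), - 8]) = [  -  8*E, - 8,sqrt (19) /19, exp( - 1), 1/2,  1,E, 7]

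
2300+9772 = 12072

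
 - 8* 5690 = -45520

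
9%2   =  1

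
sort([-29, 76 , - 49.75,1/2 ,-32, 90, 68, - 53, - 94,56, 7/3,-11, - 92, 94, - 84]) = [ - 94, - 92, - 84, - 53,-49.75, - 32, - 29, - 11,1/2, 7/3, 56,  68,76, 90,  94] 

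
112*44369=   4969328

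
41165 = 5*8233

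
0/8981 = 0=0.00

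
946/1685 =946/1685 = 0.56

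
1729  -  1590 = 139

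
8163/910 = 8 + 883/910 = 8.97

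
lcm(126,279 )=3906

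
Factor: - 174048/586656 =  - 259/873 = - 3^(-2)*7^1*37^1*97^(-1 )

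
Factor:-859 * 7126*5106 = -31255020804 = - 2^2*3^1*7^1*23^1* 37^1*509^1 * 859^1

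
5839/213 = 5839/213 = 27.41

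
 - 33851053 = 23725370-57576423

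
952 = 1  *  952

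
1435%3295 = 1435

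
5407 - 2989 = 2418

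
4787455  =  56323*85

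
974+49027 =50001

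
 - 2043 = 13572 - 15615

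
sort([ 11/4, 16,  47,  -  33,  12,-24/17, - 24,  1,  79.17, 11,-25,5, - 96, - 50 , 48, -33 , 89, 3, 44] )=[- 96, - 50, - 33,-33, - 25, - 24,-24/17,1,11/4, 3, 5, 11,12,16,44 , 47,48, 79.17,89]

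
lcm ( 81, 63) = 567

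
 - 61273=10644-71917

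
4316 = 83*52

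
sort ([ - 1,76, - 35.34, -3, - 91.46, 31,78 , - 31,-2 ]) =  [ - 91.46, - 35.34 , - 31, - 3,-2,-1, 31, 76, 78 ] 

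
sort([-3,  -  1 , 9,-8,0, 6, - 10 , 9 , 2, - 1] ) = [-10, -8,-3, - 1, - 1, 0, 2,6,9,  9 ] 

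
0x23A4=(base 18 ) 1a2g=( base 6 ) 110124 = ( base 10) 9124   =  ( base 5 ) 242444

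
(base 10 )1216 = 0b10011000000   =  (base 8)2300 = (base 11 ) A06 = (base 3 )1200001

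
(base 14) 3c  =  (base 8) 66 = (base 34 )1k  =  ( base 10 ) 54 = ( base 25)24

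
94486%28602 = 8680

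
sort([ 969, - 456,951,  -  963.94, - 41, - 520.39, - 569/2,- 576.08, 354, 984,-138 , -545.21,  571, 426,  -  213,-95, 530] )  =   [-963.94,-576.08,-545.21,-520.39 , - 456,-569/2,-213, - 138  , - 95,-41,  354, 426, 530,571, 951, 969, 984]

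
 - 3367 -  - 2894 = -473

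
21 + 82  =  103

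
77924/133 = 585 + 17/19  =  585.89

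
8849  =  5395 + 3454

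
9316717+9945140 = 19261857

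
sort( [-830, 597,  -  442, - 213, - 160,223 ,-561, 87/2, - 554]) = [ - 830,-561,  -  554,-442, - 213,-160,87/2, 223,597 ]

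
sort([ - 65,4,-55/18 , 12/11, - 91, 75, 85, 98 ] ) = [ - 91 , - 65, - 55/18, 12/11, 4,75, 85,98 ] 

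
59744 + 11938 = 71682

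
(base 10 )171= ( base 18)99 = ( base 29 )5Q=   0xAB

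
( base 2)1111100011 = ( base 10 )995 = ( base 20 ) 29F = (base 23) 1K6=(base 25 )1EK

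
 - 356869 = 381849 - 738718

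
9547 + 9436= 18983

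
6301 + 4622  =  10923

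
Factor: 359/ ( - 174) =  - 2^ ( - 1 )*3^( - 1)* 29^( - 1 ) * 359^1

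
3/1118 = 3/1118 = 0.00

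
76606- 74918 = 1688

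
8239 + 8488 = 16727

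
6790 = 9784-2994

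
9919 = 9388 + 531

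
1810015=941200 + 868815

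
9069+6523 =15592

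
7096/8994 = 3548/4497  =  0.79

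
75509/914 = 82 + 561/914 = 82.61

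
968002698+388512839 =1356515537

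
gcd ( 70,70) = 70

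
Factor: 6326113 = 353^1*17921^1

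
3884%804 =668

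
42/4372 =21/2186 = 0.01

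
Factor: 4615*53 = 5^1*13^1*53^1*71^1 =244595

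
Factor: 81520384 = 2^8*11^1*28949^1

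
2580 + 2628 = 5208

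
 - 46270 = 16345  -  62615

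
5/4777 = 5/4777  =  0.00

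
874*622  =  543628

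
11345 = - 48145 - - 59490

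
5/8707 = 5/8707 = 0.00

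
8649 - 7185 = 1464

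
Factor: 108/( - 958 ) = - 2^1*3^3*479^ ( - 1 )=- 54/479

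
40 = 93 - 53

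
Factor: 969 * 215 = 3^1*5^1*17^1*19^1 * 43^1 = 208335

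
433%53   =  9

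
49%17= 15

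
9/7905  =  3/2635 = 0.00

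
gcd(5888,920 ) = 184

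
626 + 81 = 707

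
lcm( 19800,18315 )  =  732600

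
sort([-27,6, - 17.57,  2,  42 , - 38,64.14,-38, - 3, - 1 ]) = [- 38,-38,-27,-17.57, - 3, -1, 2, 6,42,64.14 ] 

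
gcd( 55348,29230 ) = 2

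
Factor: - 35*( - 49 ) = 5^1 * 7^3 = 1715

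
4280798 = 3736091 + 544707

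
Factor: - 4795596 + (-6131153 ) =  - 10926749^1= - 10926749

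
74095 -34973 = 39122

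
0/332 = 0  =  0.00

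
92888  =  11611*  8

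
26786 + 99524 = 126310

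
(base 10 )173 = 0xad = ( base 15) B8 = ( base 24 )75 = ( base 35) 4x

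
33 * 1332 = 43956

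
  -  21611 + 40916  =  19305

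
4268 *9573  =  40857564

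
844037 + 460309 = 1304346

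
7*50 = 350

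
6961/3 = 2320  +  1/3  =  2320.33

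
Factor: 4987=4987^1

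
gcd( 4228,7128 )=4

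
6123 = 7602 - 1479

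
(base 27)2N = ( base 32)2D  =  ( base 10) 77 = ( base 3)2212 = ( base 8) 115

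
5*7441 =37205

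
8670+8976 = 17646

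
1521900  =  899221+622679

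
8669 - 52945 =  - 44276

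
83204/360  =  20801/90=231.12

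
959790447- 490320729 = 469469718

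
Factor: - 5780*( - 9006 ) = 2^3*3^1*5^1*17^2*19^1 * 79^1 = 52054680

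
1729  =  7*247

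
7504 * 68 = 510272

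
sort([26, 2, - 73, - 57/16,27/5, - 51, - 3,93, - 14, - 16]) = [  -  73, - 51 , -16, - 14, - 57/16, - 3, 2, 27/5,26,  93]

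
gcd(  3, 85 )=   1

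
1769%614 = 541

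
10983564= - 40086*(-274)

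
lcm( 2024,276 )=6072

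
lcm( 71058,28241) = 2202798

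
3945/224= 3945/224 = 17.61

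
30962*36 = 1114632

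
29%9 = 2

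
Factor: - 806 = -2^1*13^1*31^1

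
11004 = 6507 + 4497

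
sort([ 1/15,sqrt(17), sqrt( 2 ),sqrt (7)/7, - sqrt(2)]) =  [ - sqrt(2), 1/15,sqrt(7 )/7, sqrt ( 2 ),sqrt( 17) ] 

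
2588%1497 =1091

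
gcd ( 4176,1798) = 58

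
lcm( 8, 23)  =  184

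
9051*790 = 7150290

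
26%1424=26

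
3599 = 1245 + 2354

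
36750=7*5250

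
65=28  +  37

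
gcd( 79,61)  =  1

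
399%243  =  156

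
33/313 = 33/313  =  0.11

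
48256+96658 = 144914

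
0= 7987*0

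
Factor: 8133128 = 2^3*1016641^1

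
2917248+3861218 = 6778466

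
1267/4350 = 1267/4350 = 0.29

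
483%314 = 169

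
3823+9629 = 13452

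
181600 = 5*36320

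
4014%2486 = 1528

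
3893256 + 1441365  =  5334621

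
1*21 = 21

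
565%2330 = 565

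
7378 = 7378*1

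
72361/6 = 72361/6 = 12060.17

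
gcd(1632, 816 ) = 816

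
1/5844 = 1/5844 = 0.00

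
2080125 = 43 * 48375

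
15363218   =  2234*6877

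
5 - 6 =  - 1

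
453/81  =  5 + 16/27 = 5.59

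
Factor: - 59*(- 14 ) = 826=2^1*7^1*59^1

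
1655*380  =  628900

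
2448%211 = 127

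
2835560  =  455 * 6232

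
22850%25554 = 22850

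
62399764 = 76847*812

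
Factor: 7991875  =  5^4*19^1*673^1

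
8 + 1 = 9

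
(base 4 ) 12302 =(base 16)1B2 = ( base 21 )KE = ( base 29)es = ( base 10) 434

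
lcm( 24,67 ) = 1608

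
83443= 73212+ 10231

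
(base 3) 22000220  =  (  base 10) 5856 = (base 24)A40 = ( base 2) 1011011100000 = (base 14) 21C4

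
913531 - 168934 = 744597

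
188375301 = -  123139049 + 311514350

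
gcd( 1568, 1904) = 112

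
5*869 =4345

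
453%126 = 75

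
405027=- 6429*(- 63)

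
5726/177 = 5726/177 = 32.35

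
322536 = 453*712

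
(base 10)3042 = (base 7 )11604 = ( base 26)4d0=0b101111100010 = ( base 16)be2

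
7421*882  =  6545322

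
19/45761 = 19/45761 = 0.00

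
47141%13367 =7040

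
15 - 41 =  - 26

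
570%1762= 570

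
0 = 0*46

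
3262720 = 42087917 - 38825197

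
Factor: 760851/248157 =929/303 = 3^( - 1)*101^(-1)*929^1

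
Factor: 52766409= 3^1 * 89^1 * 229^1*863^1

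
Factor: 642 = 2^1*3^1*107^1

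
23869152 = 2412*9896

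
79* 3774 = 298146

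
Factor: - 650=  - 2^1*5^2* 13^1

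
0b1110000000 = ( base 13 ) 53C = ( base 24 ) 1D8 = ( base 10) 896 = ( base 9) 1205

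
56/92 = 14/23= 0.61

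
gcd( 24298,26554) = 2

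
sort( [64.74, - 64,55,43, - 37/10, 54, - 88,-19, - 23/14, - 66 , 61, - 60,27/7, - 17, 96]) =[ - 88, - 66, - 64,  -  60, - 19, - 17, - 37/10, - 23/14,27/7,43,  54, 55, 61,64.74, 96] 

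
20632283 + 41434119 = 62066402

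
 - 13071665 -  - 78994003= 65922338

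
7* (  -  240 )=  - 1680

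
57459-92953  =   - 35494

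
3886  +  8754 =12640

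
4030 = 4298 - 268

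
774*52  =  40248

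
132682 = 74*1793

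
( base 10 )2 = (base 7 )2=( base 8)2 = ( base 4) 2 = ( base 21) 2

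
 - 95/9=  - 11+4/9  =  - 10.56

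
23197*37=858289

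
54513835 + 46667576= 101181411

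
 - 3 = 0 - 3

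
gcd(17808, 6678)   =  2226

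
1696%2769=1696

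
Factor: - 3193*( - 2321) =7410953 = 11^1*31^1*103^1*211^1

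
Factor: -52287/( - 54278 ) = 2^(  -  1 )*3^1*7^( -1 )*29^1*601^1*3877^( - 1) 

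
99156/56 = 24789/14 = 1770.64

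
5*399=1995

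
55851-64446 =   -  8595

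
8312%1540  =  612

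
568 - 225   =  343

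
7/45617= 7/45617 = 0.00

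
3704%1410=884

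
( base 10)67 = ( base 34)1x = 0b1000011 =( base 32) 23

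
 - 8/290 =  - 4/145 = - 0.03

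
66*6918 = 456588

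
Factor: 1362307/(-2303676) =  - 2^( - 2)*3^(  -  2)*41^1*89^(-1) * 149^1*223^1*719^(- 1 )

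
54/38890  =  27/19445 = 0.00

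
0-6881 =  - 6881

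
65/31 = 65/31= 2.10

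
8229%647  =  465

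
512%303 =209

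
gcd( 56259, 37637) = 1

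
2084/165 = 2084/165 = 12.63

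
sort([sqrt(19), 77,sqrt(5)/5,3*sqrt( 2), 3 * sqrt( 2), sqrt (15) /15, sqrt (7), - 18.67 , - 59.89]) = [  -  59.89,-18.67, sqrt( 15) /15,sqrt(5) /5, sqrt (7),3*sqrt( 2), 3*sqrt( 2 ),sqrt( 19 ),77]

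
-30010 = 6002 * (-5) 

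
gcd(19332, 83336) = 4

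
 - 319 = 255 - 574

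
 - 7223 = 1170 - 8393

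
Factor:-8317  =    -  8317^1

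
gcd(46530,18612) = 9306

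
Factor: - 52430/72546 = -3^ ( - 1 ) * 5^1 * 7^2  *  113^( - 1) = - 245/339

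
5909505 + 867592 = 6777097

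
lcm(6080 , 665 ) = 42560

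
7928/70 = 3964/35 = 113.26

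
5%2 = 1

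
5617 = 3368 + 2249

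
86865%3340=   25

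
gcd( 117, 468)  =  117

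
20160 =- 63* ( - 320 )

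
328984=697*472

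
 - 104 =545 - 649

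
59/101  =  59/101 = 0.58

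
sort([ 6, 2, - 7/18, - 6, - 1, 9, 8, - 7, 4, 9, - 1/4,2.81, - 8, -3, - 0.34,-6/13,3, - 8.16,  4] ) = [ - 8.16, - 8, - 7, - 6, - 3, - 1, - 6/13,  -  7/18, - 0.34, - 1/4, 2,2.81, 3,4, 4,6, 8, 9,9]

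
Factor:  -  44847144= - 2^3*3^2*19^1*32783^1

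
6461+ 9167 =15628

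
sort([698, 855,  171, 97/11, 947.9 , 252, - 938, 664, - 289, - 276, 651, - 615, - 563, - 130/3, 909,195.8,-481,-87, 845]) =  [ - 938,- 615, - 563, - 481, - 289, - 276, - 87, - 130/3,  97/11,171, 195.8,252, 651, 664, 698, 845,855, 909, 947.9 ] 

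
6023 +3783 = 9806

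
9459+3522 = 12981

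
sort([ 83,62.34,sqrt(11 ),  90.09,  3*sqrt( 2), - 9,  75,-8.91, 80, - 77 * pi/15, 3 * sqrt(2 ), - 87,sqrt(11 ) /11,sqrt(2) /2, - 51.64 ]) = [ - 87 ,  -  51.64,  -  77*pi/15, - 9 , -8.91,sqrt(11) /11,sqrt(2 ) /2, sqrt( 11),3 * sqrt(2), 3* sqrt( 2 ),62.34,  75, 80,83, 90.09]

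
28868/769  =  28868/769 =37.54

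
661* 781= 516241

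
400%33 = 4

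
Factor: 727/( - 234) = - 2^( - 1 )*3^(-2 ) * 13^ ( -1)*727^1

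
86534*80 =6922720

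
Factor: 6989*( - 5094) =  - 2^1*3^2*29^1 *241^1 * 283^1  =  - 35601966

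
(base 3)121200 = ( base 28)g2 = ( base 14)242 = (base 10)450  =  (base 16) 1c2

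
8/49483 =8/49483 = 0.00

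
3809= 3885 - 76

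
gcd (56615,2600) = 65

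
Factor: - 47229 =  - 3^1*7^1*13^1*173^1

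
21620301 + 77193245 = 98813546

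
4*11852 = 47408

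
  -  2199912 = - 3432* 641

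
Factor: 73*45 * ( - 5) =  - 16425 = - 3^2* 5^2*73^1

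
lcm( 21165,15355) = 783105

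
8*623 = 4984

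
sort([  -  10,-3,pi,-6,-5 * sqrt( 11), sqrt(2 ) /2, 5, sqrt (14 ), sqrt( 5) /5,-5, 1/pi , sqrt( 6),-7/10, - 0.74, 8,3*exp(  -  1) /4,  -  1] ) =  [-5*sqrt(11 ),-10,-6, - 5,-3, - 1, - 0.74, - 7/10 , 3* exp(-1) /4, 1/pi, sqrt( 5)/5, sqrt(2) /2, sqrt( 6), pi,  sqrt( 14), 5,8]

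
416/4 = 104 = 104.00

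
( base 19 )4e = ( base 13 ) 6c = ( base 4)1122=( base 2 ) 1011010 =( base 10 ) 90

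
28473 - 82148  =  - 53675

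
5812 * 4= 23248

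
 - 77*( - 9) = 693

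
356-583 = -227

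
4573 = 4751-178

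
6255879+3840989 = 10096868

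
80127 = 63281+16846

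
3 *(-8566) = -25698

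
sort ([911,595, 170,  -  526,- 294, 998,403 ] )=[ - 526, - 294, 170, 403, 595, 911,998] 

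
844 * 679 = 573076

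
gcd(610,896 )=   2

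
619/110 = 619/110 = 5.63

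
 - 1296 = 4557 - 5853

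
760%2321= 760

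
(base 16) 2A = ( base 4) 222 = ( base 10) 42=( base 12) 36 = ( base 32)1a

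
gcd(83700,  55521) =279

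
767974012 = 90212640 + 677761372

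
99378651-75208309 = 24170342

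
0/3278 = 0 = 0.00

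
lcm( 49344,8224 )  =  49344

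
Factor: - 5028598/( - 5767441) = 2^1 * 2514299^1*5767441^ ( -1)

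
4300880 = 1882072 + 2418808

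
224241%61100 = 40941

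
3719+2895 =6614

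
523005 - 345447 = 177558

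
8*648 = 5184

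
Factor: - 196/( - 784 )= 1/4 = 2^( - 2)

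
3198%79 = 38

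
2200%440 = 0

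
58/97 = 58/97 = 0.60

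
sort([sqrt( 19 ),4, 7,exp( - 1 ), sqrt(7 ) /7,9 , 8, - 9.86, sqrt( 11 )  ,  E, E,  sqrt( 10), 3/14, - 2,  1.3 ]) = [-9.86, - 2,3/14 , exp(-1) , sqrt(7) /7,1.3,  E , E , sqrt( 10),sqrt(11), 4,sqrt(19),  7,8 , 9]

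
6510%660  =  570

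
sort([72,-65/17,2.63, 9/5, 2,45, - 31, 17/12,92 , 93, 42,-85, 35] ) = [  -  85, - 31, - 65/17,17/12, 9/5, 2, 2.63,35,  42, 45,  72 , 92,93]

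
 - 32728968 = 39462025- 72190993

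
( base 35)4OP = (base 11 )4371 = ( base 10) 5765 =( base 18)he5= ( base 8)13205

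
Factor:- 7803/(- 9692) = 2^( - 2) * 3^3 * 17^2*2423^( -1)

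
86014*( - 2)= - 172028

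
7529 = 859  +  6670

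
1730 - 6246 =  - 4516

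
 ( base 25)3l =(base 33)2U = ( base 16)60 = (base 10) 96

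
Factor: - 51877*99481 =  - 7^1*53^1*1877^1*7411^1 = - 5160775837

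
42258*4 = 169032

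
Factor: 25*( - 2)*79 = -2^1*5^2*79^1 = -  3950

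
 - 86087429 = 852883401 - 938970830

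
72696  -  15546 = 57150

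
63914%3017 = 557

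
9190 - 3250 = 5940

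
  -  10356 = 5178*( - 2)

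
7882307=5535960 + 2346347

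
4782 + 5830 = 10612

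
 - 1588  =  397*( - 4)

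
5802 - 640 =5162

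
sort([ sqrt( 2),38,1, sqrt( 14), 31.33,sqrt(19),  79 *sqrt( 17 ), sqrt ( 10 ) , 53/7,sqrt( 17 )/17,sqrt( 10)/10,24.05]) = [ sqrt ( 17 ) /17, sqrt( 10)/10,1,sqrt( 2 ),sqrt(10),sqrt( 14), sqrt( 19), 53/7,24.05, 31.33, 38,79 * sqrt(17) ] 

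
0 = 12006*0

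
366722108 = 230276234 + 136445874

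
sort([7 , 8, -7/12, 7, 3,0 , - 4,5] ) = [ - 4,-7/12, 0, 3 , 5, 7,7, 8]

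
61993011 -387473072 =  - 325480061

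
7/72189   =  7/72189 =0.00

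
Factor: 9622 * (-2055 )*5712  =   - 112944575520 =-  2^5*3^2*5^1*7^1* 17^2*137^1*283^1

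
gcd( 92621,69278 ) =1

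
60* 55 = 3300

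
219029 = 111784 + 107245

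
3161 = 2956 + 205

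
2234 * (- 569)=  - 1271146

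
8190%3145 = 1900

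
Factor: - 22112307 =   -  3^2*7^1*350989^1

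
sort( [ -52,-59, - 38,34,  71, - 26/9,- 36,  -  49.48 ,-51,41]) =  [ -59,  -  52,  -  51, - 49.48, - 38, - 36 , - 26/9, 34, 41 , 71]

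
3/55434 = 1/18478 = 0.00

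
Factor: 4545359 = 7^1 * 13^1*199^1*251^1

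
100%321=100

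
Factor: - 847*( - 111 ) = 94017 = 3^1*7^1*11^2*37^1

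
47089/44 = 1070 + 9/44 =1070.20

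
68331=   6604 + 61727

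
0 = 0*2221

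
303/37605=101/12535 = 0.01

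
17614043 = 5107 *3449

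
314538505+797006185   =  1111544690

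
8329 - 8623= - 294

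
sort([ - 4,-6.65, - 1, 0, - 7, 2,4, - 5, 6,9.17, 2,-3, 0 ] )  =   [ - 7,-6.65, - 5,- 4,- 3, - 1, 0 , 0,  2 , 2, 4, 6,9.17 ]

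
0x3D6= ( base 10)982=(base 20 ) 292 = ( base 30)12m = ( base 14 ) 502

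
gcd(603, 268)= 67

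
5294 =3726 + 1568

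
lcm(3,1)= 3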